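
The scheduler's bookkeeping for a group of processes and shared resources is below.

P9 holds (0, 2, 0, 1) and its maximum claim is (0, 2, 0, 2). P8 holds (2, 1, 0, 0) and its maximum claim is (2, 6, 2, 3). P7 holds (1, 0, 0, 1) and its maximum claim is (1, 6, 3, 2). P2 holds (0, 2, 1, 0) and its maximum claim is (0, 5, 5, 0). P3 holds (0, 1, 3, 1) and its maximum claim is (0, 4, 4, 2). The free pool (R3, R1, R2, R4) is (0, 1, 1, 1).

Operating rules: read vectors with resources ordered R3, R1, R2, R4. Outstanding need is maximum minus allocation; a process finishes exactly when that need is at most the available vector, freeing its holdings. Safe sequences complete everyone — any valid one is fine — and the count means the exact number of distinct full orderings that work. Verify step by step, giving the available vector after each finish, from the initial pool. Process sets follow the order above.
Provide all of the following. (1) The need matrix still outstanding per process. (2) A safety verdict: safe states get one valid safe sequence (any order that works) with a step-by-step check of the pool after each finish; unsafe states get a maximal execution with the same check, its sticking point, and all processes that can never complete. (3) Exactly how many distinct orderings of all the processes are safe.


(1) Outstanding need per process (order R3, R1, R2, R4):
  P9: (0, 0, 0, 1)
  P8: (0, 5, 2, 3)
  P7: (0, 6, 3, 1)
  P2: (0, 3, 4, 0)
  P3: (0, 3, 1, 1)
(2) The state is SAFE; one workable sequence: P9, P3, P2, P7, P8.
Key observation: P9 marks the first exact bind of the order: its need (0, 0, 0, 1) fits the free (0, 1, 1, 1) with zero slack on a requested resource.
Walking it through:
  pool = (0, 1, 1, 1)
  run P9 (needs (0, 0, 0, 1), free (0, 1, 1, 1)); after release of (0, 2, 0, 1) the pool is (0, 3, 1, 2)
  run P3 (needs (0, 3, 1, 1), free (0, 3, 1, 2)); after release of (0, 1, 3, 1) the pool is (0, 4, 4, 3)
  run P2 (needs (0, 3, 4, 0), free (0, 4, 4, 3)); after release of (0, 2, 1, 0) the pool is (0, 6, 5, 3)
  run P7 (needs (0, 6, 3, 1), free (0, 6, 5, 3)); after release of (1, 0, 0, 1) the pool is (1, 6, 5, 4)
  run P8 (needs (0, 5, 2, 3), free (1, 6, 5, 4)); after release of (2, 1, 0, 0) the pool is (3, 7, 5, 4)
(3) Exactly 2 of the possible complete orderings are safe sequences.


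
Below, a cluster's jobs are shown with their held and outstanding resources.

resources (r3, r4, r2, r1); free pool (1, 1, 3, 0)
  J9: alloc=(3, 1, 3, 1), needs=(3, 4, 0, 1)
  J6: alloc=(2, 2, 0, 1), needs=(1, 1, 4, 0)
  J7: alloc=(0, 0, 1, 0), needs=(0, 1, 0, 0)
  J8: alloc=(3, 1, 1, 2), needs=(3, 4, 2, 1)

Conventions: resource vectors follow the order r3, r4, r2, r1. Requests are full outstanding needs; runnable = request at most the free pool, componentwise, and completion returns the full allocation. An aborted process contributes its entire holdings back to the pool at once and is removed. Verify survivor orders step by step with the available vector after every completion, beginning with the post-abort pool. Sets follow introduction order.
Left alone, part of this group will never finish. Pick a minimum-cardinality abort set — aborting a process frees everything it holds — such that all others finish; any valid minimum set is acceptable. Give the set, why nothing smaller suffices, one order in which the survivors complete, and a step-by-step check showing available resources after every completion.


Abort J8.
Key observation: no ordering could ever have run J9 before the abort of J8; with (3, 1, 1, 2) back in the pool it fits at step 2.
No smaller set exists: with zero aborts the deadlock remains.
One survivor order: J6, J9, J7. Verifying each step (post-abort pool first):
  pool = (4, 2, 4, 2)
  run J6 (needs (1, 1, 4, 0), free (4, 2, 4, 2)); after release of (2, 2, 0, 1) the pool is (6, 4, 4, 3)
  run J9 (needs (3, 4, 0, 1), free (6, 4, 4, 3)); after release of (3, 1, 3, 1) the pool is (9, 5, 7, 4)
  run J7 (needs (0, 1, 0, 0), free (9, 5, 7, 4)); after release of (0, 0, 1, 0) the pool is (9, 5, 8, 4)


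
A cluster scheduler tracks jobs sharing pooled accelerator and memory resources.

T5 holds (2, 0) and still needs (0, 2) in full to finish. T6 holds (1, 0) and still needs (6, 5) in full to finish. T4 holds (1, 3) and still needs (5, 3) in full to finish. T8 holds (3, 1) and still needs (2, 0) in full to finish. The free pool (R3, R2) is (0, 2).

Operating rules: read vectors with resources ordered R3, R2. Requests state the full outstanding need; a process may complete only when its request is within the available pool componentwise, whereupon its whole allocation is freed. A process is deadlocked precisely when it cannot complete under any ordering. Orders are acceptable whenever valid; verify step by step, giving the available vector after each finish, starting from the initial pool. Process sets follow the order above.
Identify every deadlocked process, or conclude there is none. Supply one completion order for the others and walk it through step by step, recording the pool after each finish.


Nothing here is deadlocked.
Key observation: T5 leads a chain of completions in which each release enables another process.
One completion order for the rest: T5, T8, T4, T6. Check, step by step:
  pool = (0, 2)
  T5: need (0, 2) fits (0, 2); releases (2, 0), pool now (2, 2)
  T8: need (2, 0) fits (2, 2); releases (3, 1), pool now (5, 3)
  T4: need (5, 3) fits (5, 3); releases (1, 3), pool now (6, 6)
  T6: need (6, 5) fits (6, 6); releases (1, 0), pool now (7, 6)


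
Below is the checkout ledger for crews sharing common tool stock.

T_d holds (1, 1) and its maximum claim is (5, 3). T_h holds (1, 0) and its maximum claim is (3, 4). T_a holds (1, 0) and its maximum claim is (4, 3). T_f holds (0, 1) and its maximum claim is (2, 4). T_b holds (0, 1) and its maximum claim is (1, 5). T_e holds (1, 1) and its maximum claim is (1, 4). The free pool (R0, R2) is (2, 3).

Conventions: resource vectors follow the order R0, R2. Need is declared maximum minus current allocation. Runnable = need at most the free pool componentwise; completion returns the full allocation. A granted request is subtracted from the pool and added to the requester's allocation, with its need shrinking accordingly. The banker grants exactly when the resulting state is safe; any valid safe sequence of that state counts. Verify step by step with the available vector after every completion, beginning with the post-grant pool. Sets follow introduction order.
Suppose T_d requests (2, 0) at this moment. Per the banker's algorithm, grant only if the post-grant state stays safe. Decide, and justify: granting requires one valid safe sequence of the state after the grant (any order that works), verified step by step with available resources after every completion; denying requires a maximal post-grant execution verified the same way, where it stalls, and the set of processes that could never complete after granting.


DENY — the pretend-granted state is unsafe.
Key observation: the pool after T_e, T_b is (1, 5); every surviving request exceeds it in R0, so progress ends there.
Pretend the grant happened; the run T_e, T_b goes as far as possible. Step-by-step check:
  pool = (0, 3)
  T_e needs (0, 3) <= (0, 3) -> finishes; pool += (1, 1) = (1, 4)
  T_b needs (1, 4) <= (1, 4) -> finishes; pool += (0, 1) = (1, 5)
  blocked: T_d wants (2, 2), pool (1, 5) — not enough R0
  blocked: T_h wants (2, 4), pool (1, 5) — not enough R0
  blocked: T_a wants (3, 3), pool (1, 5) — not enough R0
  blocked: T_f wants (2, 3), pool (1, 5) — not enough R0
Post-grant, the permanently blocked set is T_d, T_h, T_a and T_f.


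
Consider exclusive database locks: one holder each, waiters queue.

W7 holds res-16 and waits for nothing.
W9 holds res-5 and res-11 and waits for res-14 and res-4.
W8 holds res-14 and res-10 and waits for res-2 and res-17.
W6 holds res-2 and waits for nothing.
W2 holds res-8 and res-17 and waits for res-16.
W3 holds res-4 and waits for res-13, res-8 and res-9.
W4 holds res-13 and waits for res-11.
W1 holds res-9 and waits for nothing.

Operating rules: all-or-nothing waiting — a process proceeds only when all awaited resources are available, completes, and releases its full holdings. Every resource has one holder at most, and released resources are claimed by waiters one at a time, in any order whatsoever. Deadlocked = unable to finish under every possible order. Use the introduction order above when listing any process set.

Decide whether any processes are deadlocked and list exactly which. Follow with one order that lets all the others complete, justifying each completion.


The deadlocked set is W9, W3 and W4.
Key observation: the knot is the closed ring of waits W9 -> W3 -> W4 -> W9; no other process is dragged down with it.
The rest can finish in the order W7, W1, W2, W6, W8.
Check, step by step:
  W7: no waits; runs immediately, freeing res-16
  W1: no waits; runs immediately, freeing res-9
  W2 waits on res-16 — all released -> runs and releases res-8 and res-17
  W6: no waits; runs immediately, freeing res-2
  W8 waits on res-2 and res-17 — all released -> runs and releases res-14 and res-10


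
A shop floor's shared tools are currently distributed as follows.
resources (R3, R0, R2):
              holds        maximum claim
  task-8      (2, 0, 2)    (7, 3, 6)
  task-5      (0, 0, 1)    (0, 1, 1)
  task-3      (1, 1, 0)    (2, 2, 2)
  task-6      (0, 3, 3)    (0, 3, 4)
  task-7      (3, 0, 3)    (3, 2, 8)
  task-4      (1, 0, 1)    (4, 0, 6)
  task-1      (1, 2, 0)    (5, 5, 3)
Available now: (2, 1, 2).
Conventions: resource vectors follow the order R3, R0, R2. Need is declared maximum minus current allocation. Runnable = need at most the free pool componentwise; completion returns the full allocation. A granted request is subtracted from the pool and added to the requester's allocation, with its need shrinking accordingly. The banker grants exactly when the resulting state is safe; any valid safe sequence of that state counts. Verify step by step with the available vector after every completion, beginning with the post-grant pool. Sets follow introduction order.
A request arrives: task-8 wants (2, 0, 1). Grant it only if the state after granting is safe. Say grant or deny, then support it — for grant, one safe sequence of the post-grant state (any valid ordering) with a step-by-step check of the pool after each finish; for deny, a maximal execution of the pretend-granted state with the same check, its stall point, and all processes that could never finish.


GRANT: granting preserves safety; a valid post-grant sequence is task-5, task-6, task-7, task-3, task-4, task-1, task-8.
Key observation: after the grant the pool drops to (0, 1, 1), which still lets task-5 finish first and unwind the rest.
Verifying the post-grant state step by step:
  pool = (0, 1, 1)
  task-5: need (0, 1, 0) fits (0, 1, 1); releases (0, 0, 1), pool now (0, 1, 2)
  task-6: need (0, 0, 1) fits (0, 1, 2); releases (0, 3, 3), pool now (0, 4, 5)
  task-7: need (0, 2, 5) fits (0, 4, 5); releases (3, 0, 3), pool now (3, 4, 8)
  task-3: need (1, 1, 2) fits (3, 4, 8); releases (1, 1, 0), pool now (4, 5, 8)
  task-4: need (3, 0, 5) fits (4, 5, 8); releases (1, 0, 1), pool now (5, 5, 9)
  task-1: need (4, 3, 3) fits (5, 5, 9); releases (1, 2, 0), pool now (6, 7, 9)
  task-8: need (3, 3, 3) fits (6, 7, 9); releases (4, 0, 3), pool now (10, 7, 12)


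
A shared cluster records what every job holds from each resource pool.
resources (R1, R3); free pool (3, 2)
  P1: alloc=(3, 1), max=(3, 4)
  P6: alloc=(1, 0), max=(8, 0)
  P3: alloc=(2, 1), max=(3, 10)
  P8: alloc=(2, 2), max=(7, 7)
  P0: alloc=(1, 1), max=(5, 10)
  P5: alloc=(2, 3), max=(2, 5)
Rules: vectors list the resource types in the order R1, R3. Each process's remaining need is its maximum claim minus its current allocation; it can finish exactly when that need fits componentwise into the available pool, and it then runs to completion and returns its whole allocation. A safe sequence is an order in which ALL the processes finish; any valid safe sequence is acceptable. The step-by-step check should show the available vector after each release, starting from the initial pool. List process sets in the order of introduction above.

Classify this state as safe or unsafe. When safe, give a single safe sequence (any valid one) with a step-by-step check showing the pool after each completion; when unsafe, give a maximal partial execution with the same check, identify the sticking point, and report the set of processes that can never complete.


UNSAFE — no complete ordering exists.
Key observation: once P5, P8, P1, P6 finish, the pool peaks at (11, 8) — and every remaining process still needs more R3 than that.
Going as far as possible: P5, P8, P1, P6; after that, nothing fits. Step-by-step check:
  pool = (3, 2)
  P5 needs (0, 2) <= (3, 2) -> finishes; pool += (2, 3) = (5, 5)
  P8 needs (5, 5) <= (5, 5) -> finishes; pool += (2, 2) = (7, 7)
  P1 needs (0, 3) <= (7, 7) -> finishes; pool += (3, 1) = (10, 8)
  P6 needs (7, 0) <= (10, 8) -> finishes; pool += (1, 0) = (11, 8)
  P3 still needs (1, 9) but only (11, 8) is free — short on R3
  P0 still needs (4, 9) but only (11, 8) is free — short on R3
Never able to finish: P3 and P0.


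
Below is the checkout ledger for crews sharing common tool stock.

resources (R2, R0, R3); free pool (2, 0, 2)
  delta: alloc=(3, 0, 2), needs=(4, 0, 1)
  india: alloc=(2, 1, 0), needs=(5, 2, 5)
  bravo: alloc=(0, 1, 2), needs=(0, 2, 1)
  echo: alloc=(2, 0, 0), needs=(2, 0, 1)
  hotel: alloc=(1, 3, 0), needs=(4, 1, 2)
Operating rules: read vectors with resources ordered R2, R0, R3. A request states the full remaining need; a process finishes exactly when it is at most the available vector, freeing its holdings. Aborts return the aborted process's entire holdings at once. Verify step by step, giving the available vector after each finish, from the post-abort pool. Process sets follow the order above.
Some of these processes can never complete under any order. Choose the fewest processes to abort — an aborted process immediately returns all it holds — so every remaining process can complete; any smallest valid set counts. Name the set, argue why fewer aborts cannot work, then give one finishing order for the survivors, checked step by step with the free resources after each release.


Minimum abort set: bravo.
Key observation: before aborting bravo, hotel was permanently blocked — no order could ever run it; afterwards it completes at step 2.
Minimality: the empty abort set fails — the state is deadlocked as it stands.
Survivors finish in the order: echo, hotel, delta, india. Check, step by step (pool after the aborts first):
  pool = (2, 1, 4)
  run echo (needs (2, 0, 1), free (2, 1, 4)); after release of (2, 0, 0) the pool is (4, 1, 4)
  run hotel (needs (4, 1, 2), free (4, 1, 4)); after release of (1, 3, 0) the pool is (5, 4, 4)
  run delta (needs (4, 0, 1), free (5, 4, 4)); after release of (3, 0, 2) the pool is (8, 4, 6)
  run india (needs (5, 2, 5), free (8, 4, 6)); after release of (2, 1, 0) the pool is (10, 5, 6)


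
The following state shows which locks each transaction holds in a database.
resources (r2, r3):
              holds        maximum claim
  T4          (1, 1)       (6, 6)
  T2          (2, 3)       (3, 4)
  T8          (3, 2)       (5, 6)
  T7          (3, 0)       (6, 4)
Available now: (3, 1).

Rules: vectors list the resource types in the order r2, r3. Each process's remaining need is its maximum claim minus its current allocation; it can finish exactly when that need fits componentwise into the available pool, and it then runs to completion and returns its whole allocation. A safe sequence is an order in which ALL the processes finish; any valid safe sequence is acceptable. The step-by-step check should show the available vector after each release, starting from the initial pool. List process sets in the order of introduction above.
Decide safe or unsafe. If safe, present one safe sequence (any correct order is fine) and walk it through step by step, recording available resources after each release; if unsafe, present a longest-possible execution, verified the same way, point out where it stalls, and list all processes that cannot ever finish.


SAFE, for example via the order T2, T7, T8, T4.
Key observation: reading the order forward, T2 is the first process whose need (1, 1) meets the free pool (3, 1) exactly on a resource it requests.
Verifying each step:
  pool = (3, 1)
  run T2 (needs (1, 1), free (3, 1)); after release of (2, 3) the pool is (5, 4)
  run T7 (needs (3, 4), free (5, 4)); after release of (3, 0) the pool is (8, 4)
  run T8 (needs (2, 4), free (8, 4)); after release of (3, 2) the pool is (11, 6)
  run T4 (needs (5, 5), free (11, 6)); after release of (1, 1) the pool is (12, 7)


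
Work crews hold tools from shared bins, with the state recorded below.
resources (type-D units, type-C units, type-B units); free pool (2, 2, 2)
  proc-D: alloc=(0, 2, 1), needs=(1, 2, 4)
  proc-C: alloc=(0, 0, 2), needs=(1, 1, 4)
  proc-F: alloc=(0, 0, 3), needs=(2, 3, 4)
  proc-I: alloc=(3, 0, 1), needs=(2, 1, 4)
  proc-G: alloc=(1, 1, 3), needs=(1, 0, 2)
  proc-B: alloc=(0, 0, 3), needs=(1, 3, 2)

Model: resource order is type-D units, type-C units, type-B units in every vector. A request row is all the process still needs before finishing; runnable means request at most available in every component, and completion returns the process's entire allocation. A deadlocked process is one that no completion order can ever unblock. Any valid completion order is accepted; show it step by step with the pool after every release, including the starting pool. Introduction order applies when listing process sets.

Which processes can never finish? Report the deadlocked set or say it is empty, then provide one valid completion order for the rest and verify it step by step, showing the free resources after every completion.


No process is deadlocked.
Key observation: there is always a runnable process — proc-G first — so the state unwinds completely.
A valid finishing order for the others: proc-G, proc-F, proc-C, proc-B, proc-D, proc-I. Verifying each step:
  pool = (2, 2, 2)
  run proc-G (needs (1, 0, 2), free (2, 2, 2)); after release of (1, 1, 3) the pool is (3, 3, 5)
  run proc-F (needs (2, 3, 4), free (3, 3, 5)); after release of (0, 0, 3) the pool is (3, 3, 8)
  run proc-C (needs (1, 1, 4), free (3, 3, 8)); after release of (0, 0, 2) the pool is (3, 3, 10)
  run proc-B (needs (1, 3, 2), free (3, 3, 10)); after release of (0, 0, 3) the pool is (3, 3, 13)
  run proc-D (needs (1, 2, 4), free (3, 3, 13)); after release of (0, 2, 1) the pool is (3, 5, 14)
  run proc-I (needs (2, 1, 4), free (3, 5, 14)); after release of (3, 0, 1) the pool is (6, 5, 15)


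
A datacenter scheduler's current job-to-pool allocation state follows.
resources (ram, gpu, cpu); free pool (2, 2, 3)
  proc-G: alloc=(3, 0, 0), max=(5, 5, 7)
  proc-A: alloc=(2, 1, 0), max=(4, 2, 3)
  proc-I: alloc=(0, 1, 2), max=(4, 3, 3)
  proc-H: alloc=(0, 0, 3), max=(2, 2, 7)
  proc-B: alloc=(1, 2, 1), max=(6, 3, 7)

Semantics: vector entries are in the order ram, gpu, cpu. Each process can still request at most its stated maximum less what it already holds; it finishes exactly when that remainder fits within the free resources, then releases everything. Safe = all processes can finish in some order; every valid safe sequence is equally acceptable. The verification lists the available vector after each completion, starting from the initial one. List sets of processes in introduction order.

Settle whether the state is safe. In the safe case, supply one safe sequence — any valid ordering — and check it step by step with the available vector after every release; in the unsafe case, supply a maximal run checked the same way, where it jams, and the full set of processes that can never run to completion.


UNSAFE.
Key observation: after proc-A, proc-I, proc-H the pool peaks at (4, 4, 8), and each blocked process is short somewhere: proc-G on gpu; proc-B on ram.
A maximal execution: proc-A, proc-I, proc-H — then nothing else fits. Walking it through:
  pool = (2, 2, 3)
  run proc-A (needs (2, 1, 3), free (2, 2, 3)); after release of (2, 1, 0) the pool is (4, 3, 3)
  run proc-I (needs (4, 2, 1), free (4, 3, 3)); after release of (0, 1, 2) the pool is (4, 4, 5)
  run proc-H (needs (2, 2, 4), free (4, 4, 5)); after release of (0, 0, 3) the pool is (4, 4, 8)
  proc-G cannot run: need (2, 5, 7) vs free (4, 4, 8) (insufficient gpu)
  proc-B cannot run: need (5, 1, 6) vs free (4, 4, 8) (insufficient ram)
Never able to finish: proc-G and proc-B.


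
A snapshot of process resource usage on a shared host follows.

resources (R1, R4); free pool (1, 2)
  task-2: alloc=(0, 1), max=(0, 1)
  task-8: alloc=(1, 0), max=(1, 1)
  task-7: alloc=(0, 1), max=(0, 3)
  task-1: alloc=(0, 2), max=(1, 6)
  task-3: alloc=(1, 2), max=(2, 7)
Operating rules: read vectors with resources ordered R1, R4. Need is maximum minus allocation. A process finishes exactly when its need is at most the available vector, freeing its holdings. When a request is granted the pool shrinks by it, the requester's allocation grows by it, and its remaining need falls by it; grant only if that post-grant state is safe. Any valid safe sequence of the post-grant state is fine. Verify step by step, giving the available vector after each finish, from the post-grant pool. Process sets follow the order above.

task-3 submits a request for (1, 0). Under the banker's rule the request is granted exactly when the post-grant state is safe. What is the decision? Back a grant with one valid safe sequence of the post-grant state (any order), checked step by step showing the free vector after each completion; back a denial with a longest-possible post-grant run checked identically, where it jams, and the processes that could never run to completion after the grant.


GRANT — the state after the grant stays safe, e.g. via task-2, task-8, task-7, task-1, task-3.
Key observation: the grant leaves (0, 2) free — enough for task-2, whose release restarts the cascade.
Check on the post-grant state, step by step:
  pool = (0, 2)
  task-2: need (0, 0) fits (0, 2); releases (0, 1), pool now (0, 3)
  task-8: need (0, 1) fits (0, 3); releases (1, 0), pool now (1, 3)
  task-7: need (0, 2) fits (1, 3); releases (0, 1), pool now (1, 4)
  task-1: need (1, 4) fits (1, 4); releases (0, 2), pool now (1, 6)
  task-3: need (0, 5) fits (1, 6); releases (2, 2), pool now (3, 8)


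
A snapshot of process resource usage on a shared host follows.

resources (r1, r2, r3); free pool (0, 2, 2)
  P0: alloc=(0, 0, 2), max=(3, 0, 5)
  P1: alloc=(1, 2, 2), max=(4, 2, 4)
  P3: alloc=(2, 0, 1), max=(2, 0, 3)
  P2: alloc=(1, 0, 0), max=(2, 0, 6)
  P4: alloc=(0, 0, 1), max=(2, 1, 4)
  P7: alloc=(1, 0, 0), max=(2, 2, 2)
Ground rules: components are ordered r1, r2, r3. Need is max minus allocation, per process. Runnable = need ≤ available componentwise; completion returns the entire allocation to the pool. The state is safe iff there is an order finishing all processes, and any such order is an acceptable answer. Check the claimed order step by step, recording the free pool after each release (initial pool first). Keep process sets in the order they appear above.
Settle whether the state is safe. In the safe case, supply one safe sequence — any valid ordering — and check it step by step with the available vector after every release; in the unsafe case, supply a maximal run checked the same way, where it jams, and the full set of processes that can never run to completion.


SAFE. One safe sequence: P3, P7, P1, P4, P2, P0.
Key observation: P3 is the earliest step where a requested resource binds exactly: need (0, 0, 2), pool (0, 2, 2) at its turn.
Check, step by step:
  pool = (0, 2, 2)
  P3: need (0, 0, 2) fits (0, 2, 2); releases (2, 0, 1), pool now (2, 2, 3)
  P7: need (1, 2, 2) fits (2, 2, 3); releases (1, 0, 0), pool now (3, 2, 3)
  P1: need (3, 0, 2) fits (3, 2, 3); releases (1, 2, 2), pool now (4, 4, 5)
  P4: need (2, 1, 3) fits (4, 4, 5); releases (0, 0, 1), pool now (4, 4, 6)
  P2: need (1, 0, 6) fits (4, 4, 6); releases (1, 0, 0), pool now (5, 4, 6)
  P0: need (3, 0, 3) fits (5, 4, 6); releases (0, 0, 2), pool now (5, 4, 8)


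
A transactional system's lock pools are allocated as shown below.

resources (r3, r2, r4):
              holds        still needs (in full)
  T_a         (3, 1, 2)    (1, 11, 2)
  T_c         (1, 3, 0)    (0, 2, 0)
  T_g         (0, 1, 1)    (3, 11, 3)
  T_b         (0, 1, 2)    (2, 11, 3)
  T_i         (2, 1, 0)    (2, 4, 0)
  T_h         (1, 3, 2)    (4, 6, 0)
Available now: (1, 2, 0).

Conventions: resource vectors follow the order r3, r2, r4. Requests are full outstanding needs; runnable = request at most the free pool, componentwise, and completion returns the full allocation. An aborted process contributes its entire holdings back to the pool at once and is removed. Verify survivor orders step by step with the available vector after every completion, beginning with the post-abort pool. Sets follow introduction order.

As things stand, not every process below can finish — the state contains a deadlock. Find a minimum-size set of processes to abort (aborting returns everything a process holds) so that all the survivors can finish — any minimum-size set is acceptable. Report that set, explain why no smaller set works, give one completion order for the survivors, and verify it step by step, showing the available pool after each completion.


The answer: abort T_a and T_b.
Key observation: before aborting T_a and T_b, T_g was permanently blocked — no order could ever run it; afterwards it completes at step 4.
Why nothing smaller works — every single abort fails: T_a alone leaves T_g blocked (short on r2); T_c alone leaves T_a blocked (short on r2); T_g alone leaves T_a blocked (short on r2); T_b alone leaves T_a blocked (short on r2); T_i alone leaves T_a blocked (short on r2); T_h alone leaves T_a blocked (short on r2).
The survivors complete as T_c, T_i, T_h, T_g. Walking it through (starting from the post-abort pool):
  pool = (4, 4, 4)
  T_c: need (0, 2, 0) fits (4, 4, 4); releases (1, 3, 0), pool now (5, 7, 4)
  T_i: need (2, 4, 0) fits (5, 7, 4); releases (2, 1, 0), pool now (7, 8, 4)
  T_h: need (4, 6, 0) fits (7, 8, 4); releases (1, 3, 2), pool now (8, 11, 6)
  T_g: need (3, 11, 3) fits (8, 11, 6); releases (0, 1, 1), pool now (8, 12, 7)


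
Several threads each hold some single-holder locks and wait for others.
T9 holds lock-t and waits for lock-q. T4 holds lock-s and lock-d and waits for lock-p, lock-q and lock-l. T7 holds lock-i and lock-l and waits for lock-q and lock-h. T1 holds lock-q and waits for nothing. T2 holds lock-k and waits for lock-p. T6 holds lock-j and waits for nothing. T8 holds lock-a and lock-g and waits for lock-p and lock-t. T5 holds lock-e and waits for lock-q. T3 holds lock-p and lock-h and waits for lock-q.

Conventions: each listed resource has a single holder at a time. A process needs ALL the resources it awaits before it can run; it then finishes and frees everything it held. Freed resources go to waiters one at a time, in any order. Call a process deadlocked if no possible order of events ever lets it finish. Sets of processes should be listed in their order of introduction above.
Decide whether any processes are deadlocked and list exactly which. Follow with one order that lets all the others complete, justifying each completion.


No process is deadlocked.
Key observation: although several processes wait, no cycle exists — each chain bottoms out at a free runner.
One completion order for the rest: T1, T5, T3, T9, T7, T4, T6, T2, T8.
Step-by-step check:
  T1 waits on nothing -> runs at once and releases lock-q
  T5 waits on lock-q — all released -> runs and releases lock-e
  T3 waits on lock-q — all released -> runs and releases lock-p and lock-h
  T9 waits on lock-q — all released -> runs and releases lock-t
  T7 waits on lock-q and lock-h — all released -> runs and releases lock-i and lock-l
  T4 waits on lock-p, lock-q and lock-l — all released -> runs and releases lock-s and lock-d
  T6 waits on nothing -> runs at once and releases lock-j
  T2 waits on lock-p — all released -> runs and releases lock-k
  T8 waits on lock-p and lock-t — all released -> runs and releases lock-a and lock-g


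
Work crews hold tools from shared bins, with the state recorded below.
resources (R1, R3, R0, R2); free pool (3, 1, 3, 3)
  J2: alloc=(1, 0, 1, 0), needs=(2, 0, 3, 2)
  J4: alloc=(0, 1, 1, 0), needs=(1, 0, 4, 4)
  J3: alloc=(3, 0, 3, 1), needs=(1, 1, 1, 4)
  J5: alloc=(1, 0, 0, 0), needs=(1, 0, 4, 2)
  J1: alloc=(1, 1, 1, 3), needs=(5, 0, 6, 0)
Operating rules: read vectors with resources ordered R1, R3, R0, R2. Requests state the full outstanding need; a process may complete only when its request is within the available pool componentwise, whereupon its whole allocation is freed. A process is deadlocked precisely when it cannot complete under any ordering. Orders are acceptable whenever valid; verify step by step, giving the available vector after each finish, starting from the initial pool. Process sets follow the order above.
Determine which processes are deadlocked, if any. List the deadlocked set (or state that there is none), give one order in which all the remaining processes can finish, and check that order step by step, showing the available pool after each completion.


Deadlocked set: J4, J3 and J1.
Key observation: after J2, J5 the pool peaks at (5, 1, 4, 3), and each blocked process is short somewhere: J4 on R2; J3 on R2; J1 on R0.
A valid finishing order for the others: J2, J5. Verifying each step:
  pool = (3, 1, 3, 3)
  run J2 (needs (2, 0, 3, 2), free (3, 1, 3, 3)); after release of (1, 0, 1, 0) the pool is (4, 1, 4, 3)
  run J5 (needs (1, 0, 4, 2), free (4, 1, 4, 3)); after release of (1, 0, 0, 0) the pool is (5, 1, 4, 3)
None of the blocked processes ever fits:
  blocked: J4 wants (1, 0, 4, 4), pool (5, 1, 4, 3) — not enough R2
  blocked: J3 wants (1, 1, 1, 4), pool (5, 1, 4, 3) — not enough R2
  blocked: J1 wants (5, 0, 6, 0), pool (5, 1, 4, 3) — not enough R0


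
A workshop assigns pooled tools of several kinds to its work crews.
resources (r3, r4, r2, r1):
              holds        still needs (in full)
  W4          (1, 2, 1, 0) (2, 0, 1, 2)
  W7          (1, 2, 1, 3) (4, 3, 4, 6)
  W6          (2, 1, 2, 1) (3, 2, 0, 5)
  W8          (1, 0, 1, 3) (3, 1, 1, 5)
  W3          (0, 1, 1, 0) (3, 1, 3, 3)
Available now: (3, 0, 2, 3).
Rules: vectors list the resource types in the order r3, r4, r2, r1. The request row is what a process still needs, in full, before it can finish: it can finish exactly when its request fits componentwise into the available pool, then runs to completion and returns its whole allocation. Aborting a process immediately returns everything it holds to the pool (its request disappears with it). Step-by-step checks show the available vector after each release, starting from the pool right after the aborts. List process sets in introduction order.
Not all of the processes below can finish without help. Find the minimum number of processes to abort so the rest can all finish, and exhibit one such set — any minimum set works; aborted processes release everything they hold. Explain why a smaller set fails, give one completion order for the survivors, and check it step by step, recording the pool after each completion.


Minimum abort set: W8.
Key observation: before aborting W8, W6 was permanently blocked — no order could ever run it; afterwards it completes at step 2.
Why nothing smaller works: aborting no one leaves the state deadlocked as given.
One survivor order: W4, W6, W3, W7. Walking it through (post-abort pool first):
  pool = (4, 0, 3, 6)
  W4: need (2, 0, 1, 2) fits (4, 0, 3, 6); releases (1, 2, 1, 0), pool now (5, 2, 4, 6)
  W6: need (3, 2, 0, 5) fits (5, 2, 4, 6); releases (2, 1, 2, 1), pool now (7, 3, 6, 7)
  W3: need (3, 1, 3, 3) fits (7, 3, 6, 7); releases (0, 1, 1, 0), pool now (7, 4, 7, 7)
  W7: need (4, 3, 4, 6) fits (7, 4, 7, 7); releases (1, 2, 1, 3), pool now (8, 6, 8, 10)


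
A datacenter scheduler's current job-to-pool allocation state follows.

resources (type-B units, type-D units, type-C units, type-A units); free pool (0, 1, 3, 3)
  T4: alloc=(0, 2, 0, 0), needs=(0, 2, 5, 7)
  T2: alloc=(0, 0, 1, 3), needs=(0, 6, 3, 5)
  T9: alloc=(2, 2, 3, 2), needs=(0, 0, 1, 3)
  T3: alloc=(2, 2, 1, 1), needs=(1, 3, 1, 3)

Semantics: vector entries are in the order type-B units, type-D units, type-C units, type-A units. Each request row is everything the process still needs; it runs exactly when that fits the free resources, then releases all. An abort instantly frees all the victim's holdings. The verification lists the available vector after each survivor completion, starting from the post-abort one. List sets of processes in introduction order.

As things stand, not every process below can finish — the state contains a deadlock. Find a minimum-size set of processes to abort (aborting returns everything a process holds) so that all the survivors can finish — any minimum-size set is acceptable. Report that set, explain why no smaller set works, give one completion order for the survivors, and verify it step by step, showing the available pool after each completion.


The answer: abort T4.
Key observation: T2 was stuck for good until T4 gave back (0, 2, 0, 0); in the order shown it finishes at step 3.
Why nothing smaller works: aborting no one leaves the state deadlocked as given.
One survivor order: T9, T3, T2. Verifying each step (post-abort pool first):
  pool = (0, 3, 3, 3)
  T9: need (0, 0, 1, 3) fits (0, 3, 3, 3); releases (2, 2, 3, 2), pool now (2, 5, 6, 5)
  T3: need (1, 3, 1, 3) fits (2, 5, 6, 5); releases (2, 2, 1, 1), pool now (4, 7, 7, 6)
  T2: need (0, 6, 3, 5) fits (4, 7, 7, 6); releases (0, 0, 1, 3), pool now (4, 7, 8, 9)


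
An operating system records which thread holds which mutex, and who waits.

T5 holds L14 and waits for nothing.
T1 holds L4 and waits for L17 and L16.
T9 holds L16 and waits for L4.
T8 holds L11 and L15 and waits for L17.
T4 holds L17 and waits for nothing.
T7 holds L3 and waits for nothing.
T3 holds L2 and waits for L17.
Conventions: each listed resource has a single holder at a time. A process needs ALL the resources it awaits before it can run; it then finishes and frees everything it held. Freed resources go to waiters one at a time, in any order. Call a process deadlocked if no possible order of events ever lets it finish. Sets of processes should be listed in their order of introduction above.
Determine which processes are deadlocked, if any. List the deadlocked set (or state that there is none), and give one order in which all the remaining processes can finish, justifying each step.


Deadlocked: T1 and T9.
Key observation: the wait chain closes on itself along T1 -> T9 -> T1; no other process is dragged down with it.
A valid finishing order for the others: T7, T4, T3, T8, T5.
Check, step by step:
  run T7 (it waits on nothing); releases L3
  run T4 (it waits on nothing); releases L17
  run T3 (all its waits — L17 — are resolved); releases L2
  run T8 (all its waits — L17 — are resolved); releases L11 and L15
  run T5 (it waits on nothing); releases L14


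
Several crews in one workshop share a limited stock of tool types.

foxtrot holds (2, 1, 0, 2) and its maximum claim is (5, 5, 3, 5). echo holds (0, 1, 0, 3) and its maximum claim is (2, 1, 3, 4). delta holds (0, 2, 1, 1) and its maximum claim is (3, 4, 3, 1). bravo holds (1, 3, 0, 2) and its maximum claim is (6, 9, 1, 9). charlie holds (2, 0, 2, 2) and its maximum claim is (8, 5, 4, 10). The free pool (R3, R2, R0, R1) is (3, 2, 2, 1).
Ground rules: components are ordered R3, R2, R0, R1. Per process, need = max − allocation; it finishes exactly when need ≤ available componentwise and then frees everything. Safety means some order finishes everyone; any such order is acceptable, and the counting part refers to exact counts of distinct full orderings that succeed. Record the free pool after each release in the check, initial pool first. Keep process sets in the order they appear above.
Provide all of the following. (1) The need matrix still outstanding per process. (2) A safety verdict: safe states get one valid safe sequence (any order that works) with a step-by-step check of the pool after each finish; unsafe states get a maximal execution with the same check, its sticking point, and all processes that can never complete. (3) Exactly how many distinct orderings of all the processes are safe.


(1) Outstanding need per process (order R3, R2, R0, R1):
  foxtrot: (3, 4, 3, 3)
  echo: (2, 0, 3, 1)
  delta: (3, 2, 2, 0)
  bravo: (5, 6, 1, 7)
  charlie: (6, 5, 2, 8)
(2) SAFE — a valid safe sequence is delta, echo, foxtrot, bravo, charlie.
Key observation: delta marks the first exact bind of the order: its need (3, 2, 2, 0) fits the free (3, 2, 2, 1) with zero slack on a requested resource.
Check, step by step:
  pool = (3, 2, 2, 1)
  delta: need (3, 2, 2, 0) fits (3, 2, 2, 1); releases (0, 2, 1, 1), pool now (3, 4, 3, 2)
  echo: need (2, 0, 3, 1) fits (3, 4, 3, 2); releases (0, 1, 0, 3), pool now (3, 5, 3, 5)
  foxtrot: need (3, 4, 3, 3) fits (3, 5, 3, 5); releases (2, 1, 0, 2), pool now (5, 6, 3, 7)
  bravo: need (5, 6, 1, 7) fits (5, 6, 3, 7); releases (1, 3, 0, 2), pool now (6, 9, 3, 9)
  charlie: need (6, 5, 2, 8) fits (6, 9, 3, 9); releases (2, 0, 2, 2), pool now (8, 9, 5, 11)
(3) Exactly 1 of the possible complete orderings is a safe sequence.


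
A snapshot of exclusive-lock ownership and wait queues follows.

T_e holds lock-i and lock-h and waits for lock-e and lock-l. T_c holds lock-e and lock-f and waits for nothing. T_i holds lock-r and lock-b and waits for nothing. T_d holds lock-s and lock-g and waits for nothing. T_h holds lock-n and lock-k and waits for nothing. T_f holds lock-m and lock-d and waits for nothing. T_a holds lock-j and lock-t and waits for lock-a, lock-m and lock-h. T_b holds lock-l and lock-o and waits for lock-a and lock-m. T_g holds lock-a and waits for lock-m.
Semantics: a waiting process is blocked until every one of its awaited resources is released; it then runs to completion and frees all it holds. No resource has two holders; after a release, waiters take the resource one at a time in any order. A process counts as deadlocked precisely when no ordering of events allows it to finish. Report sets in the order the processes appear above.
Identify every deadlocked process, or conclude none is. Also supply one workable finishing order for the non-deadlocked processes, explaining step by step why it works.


Nothing here is deadlocked.
Key observation: although several processes wait, no cycle exists — each chain bottoms out at a free runner.
The rest can finish in the order T_h, T_f, T_i, T_d, T_g, T_c, T_b, T_e, T_a.
Check, step by step:
  T_h: no waits; runs immediately, freeing lock-n and lock-k
  T_f: no waits; runs immediately, freeing lock-m and lock-d
  T_i: no waits; runs immediately, freeing lock-r and lock-b
  T_d: no waits; runs immediately, freeing lock-s and lock-g
  T_g waits on lock-m — all released -> runs and releases lock-a
  T_c: no waits; runs immediately, freeing lock-e and lock-f
  T_b waits on lock-a and lock-m — all released -> runs and releases lock-l and lock-o
  T_e waits on lock-e and lock-l — all released -> runs and releases lock-i and lock-h
  T_a waits on lock-a, lock-m and lock-h — all released -> runs and releases lock-j and lock-t


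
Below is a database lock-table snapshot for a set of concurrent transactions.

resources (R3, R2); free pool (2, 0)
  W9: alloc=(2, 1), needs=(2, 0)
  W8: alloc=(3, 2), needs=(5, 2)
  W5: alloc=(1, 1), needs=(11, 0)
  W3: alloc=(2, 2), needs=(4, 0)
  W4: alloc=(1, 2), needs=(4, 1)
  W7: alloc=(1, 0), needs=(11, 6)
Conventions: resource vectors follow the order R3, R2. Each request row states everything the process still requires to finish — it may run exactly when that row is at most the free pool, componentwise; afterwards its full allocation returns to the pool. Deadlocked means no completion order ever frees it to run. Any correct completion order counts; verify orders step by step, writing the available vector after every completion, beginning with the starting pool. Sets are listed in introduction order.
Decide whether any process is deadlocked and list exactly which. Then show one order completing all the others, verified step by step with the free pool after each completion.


Deadlocked: W5 and W7.
Key observation: R3 is the bottleneck — with W9, W3, W8, W4 done the pool holds (10, 7), short of every remaining need.
The rest can finish in the order W9, W3, W8, W4. Step-by-step check:
  pool = (2, 0)
  W9: need (2, 0) fits (2, 0); releases (2, 1), pool now (4, 1)
  W3: need (4, 0) fits (4, 1); releases (2, 2), pool now (6, 3)
  W8: need (5, 2) fits (6, 3); releases (3, 2), pool now (9, 5)
  W4: need (4, 1) fits (9, 5); releases (1, 2), pool now (10, 7)
None of the blocked processes ever fits:
  W5 still needs (11, 0) but only (10, 7) is free — short on R3
  W7 still needs (11, 6) but only (10, 7) is free — short on R3
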